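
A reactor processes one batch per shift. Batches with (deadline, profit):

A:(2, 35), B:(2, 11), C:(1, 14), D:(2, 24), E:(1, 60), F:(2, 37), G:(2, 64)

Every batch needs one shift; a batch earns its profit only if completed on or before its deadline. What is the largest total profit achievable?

124

Sort by profit descending; place each in the latest free slot ≤ its deadline.
Profit order: G=64 E=60 F=37 A=35 D=24 C=14 B=11
Assign: G→slot 2, E→slot 1, F skipped, A skipped, D skipped, C skipped, B skipped.
Slots: [1:E] [2:G]
Profit = 60 + 64 = 124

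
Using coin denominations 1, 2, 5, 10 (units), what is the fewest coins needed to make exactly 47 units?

6

47 = 4×10 + 1×5 + 1×2
Total coins = 4 + 1 + 1 = 6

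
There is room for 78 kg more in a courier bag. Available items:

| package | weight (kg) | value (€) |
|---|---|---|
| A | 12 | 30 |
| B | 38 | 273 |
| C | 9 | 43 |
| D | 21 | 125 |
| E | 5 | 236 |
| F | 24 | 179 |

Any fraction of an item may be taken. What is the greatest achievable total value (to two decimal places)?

753.48

Greedy by value/weight ratio, highest first.
Ratios (sorted): E 47.20, F 7.46, B 7.18, D 5.95, C 4.78, A 2.50
take E (5 @ 236); take F (24 @ 179); take B (38 @ 273); take 11/21 of D → 65.48. Capacity used 78/78.
Total value = 753.48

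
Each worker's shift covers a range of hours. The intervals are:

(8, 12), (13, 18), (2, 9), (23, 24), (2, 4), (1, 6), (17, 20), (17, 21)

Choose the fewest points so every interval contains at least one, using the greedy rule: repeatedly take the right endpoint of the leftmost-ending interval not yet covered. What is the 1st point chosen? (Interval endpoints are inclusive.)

4

Sort by right endpoint; whenever an interval is uncovered, place a point at its right end.
Sorted: [2,4] [1,6] [2,9] [8,12] [13,18] [17,20] [17,21] [23,24]
{[2,4],[1,6],[2,9]} hit by 4; {[8,12]} hit by 12; {[13,18],[17,20],[17,21]} hit by 18; {[23,24]} hit by 24.
Points: 4, 12, 18, 24 (4 total).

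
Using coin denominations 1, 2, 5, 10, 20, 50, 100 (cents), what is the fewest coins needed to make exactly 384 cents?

8

Greedy: take as many of the largest coin as possible, then repeat with the remainder.
384 = 3×100 + 1×50 + 1×20 + 1×10 + 2×2
Total coins = 3 + 1 + 1 + 1 + 2 = 8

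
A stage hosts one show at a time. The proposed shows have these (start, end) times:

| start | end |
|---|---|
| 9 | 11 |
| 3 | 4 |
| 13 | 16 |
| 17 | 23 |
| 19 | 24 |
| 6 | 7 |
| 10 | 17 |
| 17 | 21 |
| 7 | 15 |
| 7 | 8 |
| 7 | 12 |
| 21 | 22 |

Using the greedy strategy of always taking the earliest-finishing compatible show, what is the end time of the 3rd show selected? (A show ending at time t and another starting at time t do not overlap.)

Sorted by end: (3,4)  (6,7)  (7,8)  (9,11)  (7,12)  (7,15)  (13,16)  (10,17)  (17,21)  (21,22)  (17,23)  (19,24)
take (3,4); take (6,7); take (7,8); take (9,11); skip (7,12); take (13,16); skip (10,17); take (17,21); take (21,22); skip (17,23).
Selected: (3,4) (6,7) (7,8) (9,11) (13,16) (17,21) (21,22)

8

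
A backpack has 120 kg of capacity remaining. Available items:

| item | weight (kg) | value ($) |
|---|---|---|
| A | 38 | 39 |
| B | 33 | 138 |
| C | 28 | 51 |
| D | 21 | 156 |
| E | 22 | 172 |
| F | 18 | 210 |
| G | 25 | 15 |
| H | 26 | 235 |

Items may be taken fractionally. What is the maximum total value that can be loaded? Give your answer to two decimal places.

911.00

Ratios (sorted): F 11.67, H 9.04, E 7.82, D 7.43, B 4.18, C 1.82, A 1.03, G 0.60
take F (18 @ 210); take H (26 @ 235); take E (22 @ 172); take D (21 @ 156); take B (33 @ 138). Capacity used 120/120.
Total value = 911.00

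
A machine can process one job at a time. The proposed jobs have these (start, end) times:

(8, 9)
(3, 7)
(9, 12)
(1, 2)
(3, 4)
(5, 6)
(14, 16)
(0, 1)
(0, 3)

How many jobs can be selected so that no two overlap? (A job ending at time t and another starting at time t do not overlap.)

Greedy by earliest finish: after sorting by end time, pick each interval compatible with the last pick.
By end time: (0,1), (1,2), (0,3), (3,4), (5,6), (3,7), (8,9), (9,12), (14,16).
Pick (0,1); next start ≥ 1 → (1,2); next start ≥ 2 → (3,4); next start ≥ 4 → (5,6); next start ≥ 6 → (8,9); next start ≥ 9 → (9,12); next start ≥ 12 → (14,16).
Selected 7 jobs.

7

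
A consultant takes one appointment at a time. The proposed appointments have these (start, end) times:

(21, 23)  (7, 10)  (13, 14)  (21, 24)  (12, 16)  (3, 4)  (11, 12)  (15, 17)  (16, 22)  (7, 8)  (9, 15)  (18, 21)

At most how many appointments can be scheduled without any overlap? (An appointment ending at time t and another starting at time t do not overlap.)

7

Sort by end time and greedily take each interval whose start is ≥ the last chosen end.
Sorted by end: (3,4)  (7,8)  (7,10)  (11,12)  (13,14)  (9,15)  (12,16)  (15,17)  (18,21)  (16,22)  (21,23)  (21,24)
take (3,4); take (7,8); take (11,12); take (13,14); take (15,17); take (18,21); take (21,23).
Selected 7 appointments.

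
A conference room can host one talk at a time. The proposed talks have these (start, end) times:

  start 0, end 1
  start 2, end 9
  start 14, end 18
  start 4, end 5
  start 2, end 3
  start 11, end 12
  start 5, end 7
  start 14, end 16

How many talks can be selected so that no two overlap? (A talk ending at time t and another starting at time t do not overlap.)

6

Order by finish time; keep every interval that doesn't clash with the previous kept one.
By end time: (0,1), (2,3), (4,5), (5,7), (2,9), (11,12), (14,16), (14,18).
Pick (0,1); next start ≥ 1 → (2,3); next start ≥ 3 → (4,5); next start ≥ 5 → (5,7); next start ≥ 7 → (11,12); next start ≥ 12 → (14,16).
Selected 6 talks.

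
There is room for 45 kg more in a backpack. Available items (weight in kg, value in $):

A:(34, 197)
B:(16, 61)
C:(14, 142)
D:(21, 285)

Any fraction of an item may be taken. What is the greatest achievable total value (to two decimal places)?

484.94

Ratios (sorted): D 13.57, C 10.14, A 5.79, B 3.81
take D (21 @ 285); take C (14 @ 142); take 10/34 of A → 57.94. Capacity used 45/45.
Total value = 484.94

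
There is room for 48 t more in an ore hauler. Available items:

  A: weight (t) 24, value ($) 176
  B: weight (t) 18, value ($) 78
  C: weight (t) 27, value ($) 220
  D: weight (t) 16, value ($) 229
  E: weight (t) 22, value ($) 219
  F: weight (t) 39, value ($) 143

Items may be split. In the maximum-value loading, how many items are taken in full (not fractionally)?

2

Ratios (sorted): D 14.31, E 9.95, C 8.15, A 7.33, B 4.33, F 3.67
take D (16 @ 229); take E (22 @ 219); take 10/27 of C → 81.48. Capacity used 48/48.
2 item(s) taken whole; one partial (take 10/27 of C).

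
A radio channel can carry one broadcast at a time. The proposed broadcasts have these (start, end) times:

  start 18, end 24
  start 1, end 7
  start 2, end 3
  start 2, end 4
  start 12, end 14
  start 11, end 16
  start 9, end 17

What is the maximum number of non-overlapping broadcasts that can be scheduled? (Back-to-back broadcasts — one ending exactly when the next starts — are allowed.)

3

Order by finish time; keep every interval that doesn't clash with the previous kept one.
By end time: (2,3), (2,4), (1,7), (12,14), (11,16), (9,17), (18,24).
Pick (2,3); next start ≥ 3 → (12,14); next start ≥ 14 → (18,24).
Selected 3 broadcasts.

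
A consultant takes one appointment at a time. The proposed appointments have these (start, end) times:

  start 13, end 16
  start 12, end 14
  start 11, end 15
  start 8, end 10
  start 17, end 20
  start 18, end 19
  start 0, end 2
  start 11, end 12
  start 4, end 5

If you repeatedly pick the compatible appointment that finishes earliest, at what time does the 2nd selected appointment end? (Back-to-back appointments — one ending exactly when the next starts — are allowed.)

5

By end time: (0,2), (4,5), (8,10), (11,12), (12,14), (11,15), (13,16), (18,19), (17,20).
Pick (0,2); next start ≥ 2 → (4,5); next start ≥ 5 → (8,10); next start ≥ 10 → (11,12); next start ≥ 12 → (12,14); next start ≥ 14 → (18,19).
Selected: (0,2) (4,5) (8,10) (11,12) (12,14) (18,19)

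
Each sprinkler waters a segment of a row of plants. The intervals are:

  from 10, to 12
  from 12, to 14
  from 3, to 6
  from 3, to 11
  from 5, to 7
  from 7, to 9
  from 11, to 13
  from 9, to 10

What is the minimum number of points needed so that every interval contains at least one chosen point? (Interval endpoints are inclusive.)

3

By right end: [3,6]  [5,7]  [7,9]  [9,10]  [3,11]  [10,12]  [11,13]  [12,14]
[3,6] uncovered → point at 6; [7,9] uncovered → point at 9; [10,12] uncovered → point at 12.
Points: 6, 9, 12 (3 total).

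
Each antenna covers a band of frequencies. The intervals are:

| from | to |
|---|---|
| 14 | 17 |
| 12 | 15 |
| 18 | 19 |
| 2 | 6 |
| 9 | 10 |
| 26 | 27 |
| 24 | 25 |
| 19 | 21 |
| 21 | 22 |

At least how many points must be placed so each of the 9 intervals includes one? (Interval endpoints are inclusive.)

Sort by right endpoint; whenever an interval is uncovered, place a point at its right end.
By right end: [2,6]  [9,10]  [12,15]  [14,17]  [18,19]  [19,21]  [21,22]  [24,25]  [26,27]
[2,6] uncovered → point at 6; [9,10] uncovered → point at 10; [12,15] uncovered → point at 15; [18,19] uncovered → point at 19; [21,22] uncovered → point at 22; [24,25] uncovered → point at 25; [26,27] uncovered → point at 27.
Points: 6, 10, 15, 19, 22, 25, 27 (7 total).

7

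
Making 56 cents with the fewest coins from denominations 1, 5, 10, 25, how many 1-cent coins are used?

Greedy: take as many of the largest coin as possible, then repeat with the remainder.
56 = 2×25 + 1×5 + 1×1
Count of 1: 1

1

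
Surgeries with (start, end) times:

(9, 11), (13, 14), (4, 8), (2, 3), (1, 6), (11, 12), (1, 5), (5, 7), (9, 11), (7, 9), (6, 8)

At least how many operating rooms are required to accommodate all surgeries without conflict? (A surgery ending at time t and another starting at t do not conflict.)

3

Count concurrent intervals with a sweep; the peak is the room count.
Events (time:±→running): 1:+→1 1:+→2 2:+→3 … peak 3.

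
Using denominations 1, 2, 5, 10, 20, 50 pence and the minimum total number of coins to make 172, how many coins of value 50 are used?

3

172 = 3×50 + 1×20 + 1×2
Count of 50: 3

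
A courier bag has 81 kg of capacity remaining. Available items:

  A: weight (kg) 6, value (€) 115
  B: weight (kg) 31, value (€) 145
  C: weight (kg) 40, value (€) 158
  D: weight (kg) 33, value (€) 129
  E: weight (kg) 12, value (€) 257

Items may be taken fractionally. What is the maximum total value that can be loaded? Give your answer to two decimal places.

643.40

Sort by value per unit weight and fill in that order.
Ratios (sorted): E 21.42, A 19.17, B 4.68, C 3.95, D 3.91
take E (12 @ 257); take A (6 @ 115); take B (31 @ 145); take 32/40 of C → 126.40. Capacity used 81/81.
Total value = 643.40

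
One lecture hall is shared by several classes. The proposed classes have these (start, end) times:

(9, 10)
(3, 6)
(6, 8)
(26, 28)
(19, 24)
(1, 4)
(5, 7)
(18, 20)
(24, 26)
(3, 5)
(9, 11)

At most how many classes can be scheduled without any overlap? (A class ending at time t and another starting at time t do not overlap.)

By end time: (1,4), (3,5), (3,6), (5,7), (6,8), (9,10), (9,11), (18,20), (19,24), (24,26), (26,28).
Pick (1,4); next start ≥ 4 → (5,7); next start ≥ 7 → (9,10); next start ≥ 10 → (18,20); next start ≥ 20 → (24,26); next start ≥ 26 → (26,28).
Selected 6 classes.

6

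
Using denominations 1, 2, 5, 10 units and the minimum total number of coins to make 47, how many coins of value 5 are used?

Use the largest denomination that fits, subtract, and repeat.
47 − 4×10→7 − 1×5→2 − 1×2→0
Count of 5: 1

1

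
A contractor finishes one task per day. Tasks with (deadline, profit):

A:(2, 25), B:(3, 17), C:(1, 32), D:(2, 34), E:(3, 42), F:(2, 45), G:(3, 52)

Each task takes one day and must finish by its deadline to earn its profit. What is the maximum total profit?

Profit order: G=52 F=45 E=42 D=34 C=32 A=25 B=17
Assign: G→slot 3, F→slot 2, E→slot 1, D skipped, C skipped, A skipped, B skipped.
Slots: [1:E] [2:F] [3:G]
Profit = 42 + 45 + 52 = 139

139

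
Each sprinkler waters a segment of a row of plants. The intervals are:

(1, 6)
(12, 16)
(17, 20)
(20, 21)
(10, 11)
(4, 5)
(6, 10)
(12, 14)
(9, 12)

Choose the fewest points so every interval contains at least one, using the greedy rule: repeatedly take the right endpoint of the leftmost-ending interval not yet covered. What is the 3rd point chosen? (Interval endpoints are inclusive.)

14

By right end: [4,5]  [1,6]  [6,10]  [10,11]  [9,12]  [12,14]  [12,16]  [17,20]  [20,21]
[4,5] uncovered → point at 5; [6,10] uncovered → point at 10; [12,14] uncovered → point at 14; [17,20] uncovered → point at 20.
Points: 5, 10, 14, 20 (4 total).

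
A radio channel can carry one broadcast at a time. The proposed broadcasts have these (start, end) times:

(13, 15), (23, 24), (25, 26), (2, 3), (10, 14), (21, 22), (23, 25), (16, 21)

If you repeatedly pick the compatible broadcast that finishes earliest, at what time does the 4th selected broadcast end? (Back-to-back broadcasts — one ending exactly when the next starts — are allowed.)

Sort by end time and greedily take each interval whose start is ≥ the last chosen end.
By end time: (2,3), (10,14), (13,15), (16,21), (21,22), (23,24), (23,25), (25,26).
Pick (2,3); next start ≥ 3 → (10,14); next start ≥ 14 → (16,21); next start ≥ 21 → (21,22); next start ≥ 22 → (23,24); next start ≥ 24 → (25,26).
Selected: (2,3) (10,14) (16,21) (21,22) (23,24) (25,26)

22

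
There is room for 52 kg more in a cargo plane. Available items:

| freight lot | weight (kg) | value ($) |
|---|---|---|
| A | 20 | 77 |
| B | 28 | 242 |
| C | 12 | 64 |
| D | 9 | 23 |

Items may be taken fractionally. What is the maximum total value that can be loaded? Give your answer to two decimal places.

Greedy by value/weight ratio, highest first.
Order: B (242/28=8.64) > C (64/12=5.33) > A (77/20=3.85) > D (23/9=2.56)
Fill: take B (28 @ 242) → take C (12 @ 64) → take 12/20 of A → 46.20; 52/52 used.
Total value = 352.20

352.20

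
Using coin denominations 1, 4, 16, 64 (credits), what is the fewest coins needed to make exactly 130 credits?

4

Use the largest denomination that fits, subtract, and repeat.
130 = 2×64 + 2×1
Total coins = 2 + 2 = 4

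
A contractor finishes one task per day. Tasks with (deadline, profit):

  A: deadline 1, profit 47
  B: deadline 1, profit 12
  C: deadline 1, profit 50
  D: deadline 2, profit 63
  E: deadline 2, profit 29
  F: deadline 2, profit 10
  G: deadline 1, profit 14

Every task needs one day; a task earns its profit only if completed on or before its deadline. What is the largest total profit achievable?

113

Sort by profit descending; place each in the latest free slot ≤ its deadline.
Profit order: D=63 C=50 A=47 E=29 G=14 B=12 F=10
Assign: D→slot 2, C→slot 1, A skipped, E skipped, G skipped, B skipped, F skipped.
Slots: [1:C] [2:D]
Profit = 50 + 63 = 113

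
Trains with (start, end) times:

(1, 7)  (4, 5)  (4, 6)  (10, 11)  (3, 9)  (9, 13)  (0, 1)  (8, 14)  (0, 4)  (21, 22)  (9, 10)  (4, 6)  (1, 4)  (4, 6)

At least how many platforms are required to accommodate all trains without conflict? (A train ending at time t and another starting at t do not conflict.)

6

starts: [0, 0, 1, 1, 3, 4, 4, 4, 4, 8, 9, 9, 10, 21]
ends:   [1, 4, 4, 5, 6, 6, 6, 7, 9, 10, 11, 13, 14, 22]
s0→1 s0→2 e1→1 s1→2 s1→3 s3→4 e4→3 e4→2 s4→3 s4→4 s4→5 s4→6  — peak 6.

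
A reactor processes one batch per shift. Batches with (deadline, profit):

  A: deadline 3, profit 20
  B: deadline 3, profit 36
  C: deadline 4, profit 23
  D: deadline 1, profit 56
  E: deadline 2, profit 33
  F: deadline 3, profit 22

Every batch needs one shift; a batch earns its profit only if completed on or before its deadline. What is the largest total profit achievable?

148

Take jobs in profit order; each goes to the latest open slot no later than its deadline.
Profit order: D=56 B=36 E=33 C=23 F=22 A=20
Assign: D→slot 1, B→slot 3, E→slot 2, C→slot 4, F skipped, A skipped.
Slots: [1:D] [2:E] [3:B] [4:C]
Profit = 56 + 33 + 36 + 23 = 148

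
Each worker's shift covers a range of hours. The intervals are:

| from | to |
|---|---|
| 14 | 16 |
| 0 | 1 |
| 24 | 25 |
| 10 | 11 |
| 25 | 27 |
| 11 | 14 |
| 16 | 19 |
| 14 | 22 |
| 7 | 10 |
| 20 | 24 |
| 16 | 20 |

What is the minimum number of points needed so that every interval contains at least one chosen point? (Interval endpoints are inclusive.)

Process intervals by earliest right end; each time one isn't hit yet, stab at its right endpoint.
Sorted: [0,1] [7,10] [10,11] [11,14] [14,16] [16,19] [16,20] [14,22] [20,24] [24,25] [25,27]
{[0,1]} hit by 1; {[7,10],[10,11]} hit by 10; {[11,14],[14,16]} hit by 14; {[16,19],[16,20],[14,22]} hit by 19; {[20,24],[24,25]} hit by 24; {[25,27]} hit by 27.
Points: 1, 10, 14, 19, 24, 27 (6 total).

6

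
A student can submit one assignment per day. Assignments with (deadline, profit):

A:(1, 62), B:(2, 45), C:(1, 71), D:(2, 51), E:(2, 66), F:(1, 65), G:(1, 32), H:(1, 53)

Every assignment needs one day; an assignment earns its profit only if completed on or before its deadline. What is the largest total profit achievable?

137

Sort by profit descending; place each in the latest free slot ≤ its deadline.
By profit: C(d1,71), E(d2,66), F(d1,65), A(d1,62), H(d1,53), D(d2,51), B(d2,45), G(d1,32)
C→slot 1; E→slot 2; F skipped; A skipped; H skipped; D skipped; B skipped; G skipped.
Profit = 71 + 66 = 137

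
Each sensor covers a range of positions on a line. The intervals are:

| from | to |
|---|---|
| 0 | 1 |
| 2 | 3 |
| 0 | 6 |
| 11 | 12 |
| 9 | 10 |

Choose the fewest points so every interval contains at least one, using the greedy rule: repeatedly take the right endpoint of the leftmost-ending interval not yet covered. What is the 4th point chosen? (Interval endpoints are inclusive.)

12

Sorted: [0,1] [2,3] [0,6] [9,10] [11,12]
{[0,1]} hit by 1; {[2,3],[0,6]} hit by 3; {[9,10]} hit by 10; {[11,12]} hit by 12.
Points: 1, 3, 10, 12 (4 total).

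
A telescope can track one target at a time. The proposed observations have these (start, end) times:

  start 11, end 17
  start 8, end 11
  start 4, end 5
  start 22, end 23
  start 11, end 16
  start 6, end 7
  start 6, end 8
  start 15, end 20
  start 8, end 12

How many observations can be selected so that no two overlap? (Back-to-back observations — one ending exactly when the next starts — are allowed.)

Sort by end time and greedily take each interval whose start is ≥ the last chosen end.
By end time: (4,5), (6,7), (6,8), (8,11), (8,12), (11,16), (11,17), (15,20), (22,23).
Pick (4,5); next start ≥ 5 → (6,7); next start ≥ 7 → (8,11); next start ≥ 11 → (11,16); next start ≥ 16 → (22,23).
Selected 5 observations.

5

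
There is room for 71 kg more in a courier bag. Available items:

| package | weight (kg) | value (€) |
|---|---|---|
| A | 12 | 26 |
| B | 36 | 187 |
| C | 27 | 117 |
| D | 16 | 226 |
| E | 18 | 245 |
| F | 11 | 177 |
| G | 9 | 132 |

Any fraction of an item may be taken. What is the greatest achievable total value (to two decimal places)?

Greedy by value/weight ratio, highest first.
Order: F (177/11=16.09) > G (132/9=14.67) > D (226/16=14.12) > E (245/18=13.61) > B (187/36=5.19) > C (117/27=4.33) > A (26/12=2.17)
Fill: take F (11 @ 177) → take G (9 @ 132) → take D (16 @ 226) → take E (18 @ 245) → take 17/36 of B → 88.31; 71/71 used.
Total value = 868.31

868.31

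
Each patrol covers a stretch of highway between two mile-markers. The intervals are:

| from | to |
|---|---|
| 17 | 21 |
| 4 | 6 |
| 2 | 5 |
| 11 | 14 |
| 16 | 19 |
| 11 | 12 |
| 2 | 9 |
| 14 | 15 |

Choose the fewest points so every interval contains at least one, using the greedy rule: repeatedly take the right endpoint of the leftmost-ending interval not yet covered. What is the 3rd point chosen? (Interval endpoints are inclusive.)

Sorted: [2,5] [4,6] [2,9] [11,12] [11,14] [14,15] [16,19] [17,21]
{[2,5],[4,6],[2,9]} hit by 5; {[11,12],[11,14]} hit by 12; {[14,15]} hit by 15; {[16,19],[17,21]} hit by 19.
Points: 5, 12, 15, 19 (4 total).

15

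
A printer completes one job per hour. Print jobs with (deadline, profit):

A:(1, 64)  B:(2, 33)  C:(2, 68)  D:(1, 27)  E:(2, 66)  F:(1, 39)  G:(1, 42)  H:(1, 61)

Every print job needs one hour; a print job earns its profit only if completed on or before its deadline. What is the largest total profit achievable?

134

By profit: C(d2,68), E(d2,66), A(d1,64), H(d1,61), G(d1,42), F(d1,39), B(d2,33), D(d1,27)
C→slot 2; E→slot 1; A skipped; H skipped; G skipped; F skipped; B skipped; D skipped.
Profit = 66 + 68 = 134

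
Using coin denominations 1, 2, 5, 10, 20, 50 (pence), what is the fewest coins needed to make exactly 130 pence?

4

Use the largest denomination that fits, subtract, and repeat.
130 = 2×50 + 1×20 + 1×10
Total coins = 2 + 1 + 1 = 4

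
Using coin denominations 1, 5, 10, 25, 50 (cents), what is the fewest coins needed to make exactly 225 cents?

225 − 4×50→25 − 1×25→0
Total coins = 4 + 1 = 5

5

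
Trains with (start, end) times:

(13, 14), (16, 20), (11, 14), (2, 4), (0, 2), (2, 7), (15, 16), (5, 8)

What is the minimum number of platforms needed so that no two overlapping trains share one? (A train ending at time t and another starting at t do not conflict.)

2

Count concurrent intervals with a sweep; the peak is the room count.
starts: [0, 2, 2, 5, 11, 13, 15, 16]
ends:   [2, 4, 7, 8, 14, 14, 16, 20]
s0→1 e2→0 s2→1 s2→2  — peak 2.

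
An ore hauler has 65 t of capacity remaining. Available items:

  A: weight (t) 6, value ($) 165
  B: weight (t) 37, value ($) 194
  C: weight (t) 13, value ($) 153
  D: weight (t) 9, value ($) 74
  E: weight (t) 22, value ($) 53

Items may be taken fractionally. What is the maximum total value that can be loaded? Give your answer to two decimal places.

586.00

Sort by value per unit weight and fill in that order.
Order: A (165/6=27.50) > C (153/13=11.77) > D (74/9=8.22) > B (194/37=5.24) > E (53/22=2.41)
Fill: take A (6 @ 165) → take C (13 @ 153) → take D (9 @ 74) → take B (37 @ 194); 65/65 used.
Total value = 586.00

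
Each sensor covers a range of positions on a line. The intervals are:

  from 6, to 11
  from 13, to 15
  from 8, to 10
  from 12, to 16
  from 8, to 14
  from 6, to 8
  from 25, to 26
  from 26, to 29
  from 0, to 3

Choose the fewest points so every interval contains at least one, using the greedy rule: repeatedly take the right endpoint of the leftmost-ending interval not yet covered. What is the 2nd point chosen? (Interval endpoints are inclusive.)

8

Sorted: [0,3] [6,8] [8,10] [6,11] [8,14] [13,15] [12,16] [25,26] [26,29]
{[0,3]} hit by 3; {[6,8],[8,10],[6,11],[8,14]} hit by 8; {[13,15],[12,16]} hit by 15; {[25,26],[26,29]} hit by 26.
Points: 3, 8, 15, 26 (4 total).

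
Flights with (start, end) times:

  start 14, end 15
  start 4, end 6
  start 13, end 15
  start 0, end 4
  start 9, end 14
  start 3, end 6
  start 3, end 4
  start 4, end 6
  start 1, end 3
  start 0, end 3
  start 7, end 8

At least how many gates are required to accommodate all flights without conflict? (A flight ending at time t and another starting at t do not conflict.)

Count concurrent intervals with a sweep; the peak is the room count.
Events (time:±→running): 0:+→1 0:+→2 1:+→3 … peak 3.

3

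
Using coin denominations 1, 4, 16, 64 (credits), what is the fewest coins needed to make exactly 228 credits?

228 = 3×64 + 2×16 + 1×4
Total coins = 3 + 2 + 1 = 6

6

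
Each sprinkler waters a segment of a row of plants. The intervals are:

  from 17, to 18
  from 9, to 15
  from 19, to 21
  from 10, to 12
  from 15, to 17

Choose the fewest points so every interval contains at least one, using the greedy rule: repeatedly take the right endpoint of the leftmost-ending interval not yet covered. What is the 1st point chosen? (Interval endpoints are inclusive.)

12

Sort by right endpoint; whenever an interval is uncovered, place a point at its right end.
Sorted: [10,12] [9,15] [15,17] [17,18] [19,21]
{[10,12],[9,15]} hit by 12; {[15,17],[17,18]} hit by 17; {[19,21]} hit by 21.
Points: 12, 17, 21 (3 total).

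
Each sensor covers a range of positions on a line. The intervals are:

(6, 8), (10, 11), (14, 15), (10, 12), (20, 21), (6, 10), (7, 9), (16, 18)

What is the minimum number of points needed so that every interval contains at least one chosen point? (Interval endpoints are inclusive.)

Process intervals by earliest right end; each time one isn't hit yet, stab at its right endpoint.
By right end: [6,8]  [7,9]  [6,10]  [10,11]  [10,12]  [14,15]  [16,18]  [20,21]
[6,8] uncovered → point at 8; [10,11] uncovered → point at 11; [14,15] uncovered → point at 15; [16,18] uncovered → point at 18; [20,21] uncovered → point at 21.
Points: 8, 11, 15, 18, 21 (5 total).

5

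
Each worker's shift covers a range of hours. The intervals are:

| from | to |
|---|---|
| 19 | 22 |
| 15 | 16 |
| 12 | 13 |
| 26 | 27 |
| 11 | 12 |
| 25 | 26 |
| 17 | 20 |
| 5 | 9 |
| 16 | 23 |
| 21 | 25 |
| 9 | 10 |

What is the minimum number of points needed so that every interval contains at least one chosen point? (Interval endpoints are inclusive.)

By right end: [5,9]  [9,10]  [11,12]  [12,13]  [15,16]  [17,20]  [19,22]  [16,23]  [21,25]  [25,26]  [26,27]
[5,9] uncovered → point at 9; [11,12] uncovered → point at 12; [15,16] uncovered → point at 16; [17,20] uncovered → point at 20; [21,25] uncovered → point at 25; [26,27] uncovered → point at 27.
Points: 9, 12, 16, 20, 25, 27 (6 total).

6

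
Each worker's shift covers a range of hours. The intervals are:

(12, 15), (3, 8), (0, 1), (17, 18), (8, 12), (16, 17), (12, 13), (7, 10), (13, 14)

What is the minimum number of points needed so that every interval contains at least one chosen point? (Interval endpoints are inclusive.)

4

By right end: [0,1]  [3,8]  [7,10]  [8,12]  [12,13]  [13,14]  [12,15]  [16,17]  [17,18]
[0,1] uncovered → point at 1; [3,8] uncovered → point at 8; [12,13] uncovered → point at 13; [16,17] uncovered → point at 17.
Points: 1, 8, 13, 17 (4 total).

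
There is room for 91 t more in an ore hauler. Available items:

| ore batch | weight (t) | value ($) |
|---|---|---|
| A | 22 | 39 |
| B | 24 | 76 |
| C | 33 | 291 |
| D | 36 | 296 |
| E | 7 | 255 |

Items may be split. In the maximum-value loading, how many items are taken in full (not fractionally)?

3

Ratios (sorted): E 36.43, C 8.82, D 8.22, B 3.17, A 1.77
take E (7 @ 255); take C (33 @ 291); take D (36 @ 296); take 15/24 of B → 47.50. Capacity used 91/91.
3 item(s) taken whole; one partial (take 15/24 of B).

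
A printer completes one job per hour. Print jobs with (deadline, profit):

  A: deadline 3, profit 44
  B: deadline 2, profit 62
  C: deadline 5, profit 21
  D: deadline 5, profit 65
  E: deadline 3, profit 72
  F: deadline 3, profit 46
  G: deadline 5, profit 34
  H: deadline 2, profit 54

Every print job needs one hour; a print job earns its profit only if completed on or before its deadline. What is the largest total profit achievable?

287

Sort by profit descending; place each in the latest free slot ≤ its deadline.
By profit: E(d3,72), D(d5,65), B(d2,62), H(d2,54), F(d3,46), A(d3,44), G(d5,34), C(d5,21)
E→slot 3; D→slot 5; B→slot 2; H→slot 1; F skipped; A skipped; G→slot 4; C skipped.
Profit = 54 + 62 + 72 + 34 + 65 = 287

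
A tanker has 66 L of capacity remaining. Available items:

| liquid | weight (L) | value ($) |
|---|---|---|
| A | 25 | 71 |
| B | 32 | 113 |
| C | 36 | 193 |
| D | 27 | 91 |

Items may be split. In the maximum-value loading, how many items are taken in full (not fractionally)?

Order: C (193/36=5.36) > B (113/32=3.53) > D (91/27=3.37) > A (71/25=2.84)
Fill: take C (36 @ 193) → take 30/32 of B → 105.94; 66/66 used.
1 item(s) taken whole; one partial (take 30/32 of B).

1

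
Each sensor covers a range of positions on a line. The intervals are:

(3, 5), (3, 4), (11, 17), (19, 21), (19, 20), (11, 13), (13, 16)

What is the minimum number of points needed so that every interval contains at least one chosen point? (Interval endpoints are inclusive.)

Sort by right endpoint; whenever an interval is uncovered, place a point at its right end.
Sorted: [3,4] [3,5] [11,13] [13,16] [11,17] [19,20] [19,21]
{[3,4],[3,5]} hit by 4; {[11,13],[13,16],[11,17]} hit by 13; {[19,20],[19,21]} hit by 20.
Points: 4, 13, 20 (3 total).

3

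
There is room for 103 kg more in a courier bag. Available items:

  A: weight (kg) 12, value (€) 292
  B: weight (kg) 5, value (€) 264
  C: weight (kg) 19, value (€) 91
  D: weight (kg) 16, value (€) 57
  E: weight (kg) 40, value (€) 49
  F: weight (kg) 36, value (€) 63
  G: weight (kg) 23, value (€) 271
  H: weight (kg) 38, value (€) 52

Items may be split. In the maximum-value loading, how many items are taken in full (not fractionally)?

Ratios (sorted): B 52.80, A 24.33, G 11.78, C 4.79, D 3.56, F 1.75, H 1.37, E 1.23
take B (5 @ 264); take A (12 @ 292); take G (23 @ 271); take C (19 @ 91); take D (16 @ 57); take 28/36 of F → 49.00. Capacity used 103/103.
5 item(s) taken whole; one partial (take 28/36 of F).

5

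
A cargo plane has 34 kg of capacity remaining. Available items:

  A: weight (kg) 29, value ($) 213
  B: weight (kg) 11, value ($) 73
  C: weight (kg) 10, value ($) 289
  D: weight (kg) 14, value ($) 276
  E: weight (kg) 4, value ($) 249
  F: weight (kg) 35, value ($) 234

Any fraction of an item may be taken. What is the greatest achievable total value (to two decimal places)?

Greedy by value/weight ratio, highest first.
Ratios (sorted): E 62.25, C 28.90, D 19.71, A 7.34, F 6.69, B 6.64
take E (4 @ 249); take C (10 @ 289); take D (14 @ 276); take 6/29 of A → 44.07. Capacity used 34/34.
Total value = 858.07

858.07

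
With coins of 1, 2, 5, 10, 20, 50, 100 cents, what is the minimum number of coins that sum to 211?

211 = 2×100 + 1×10 + 1×1
Total coins = 2 + 1 + 1 = 4

4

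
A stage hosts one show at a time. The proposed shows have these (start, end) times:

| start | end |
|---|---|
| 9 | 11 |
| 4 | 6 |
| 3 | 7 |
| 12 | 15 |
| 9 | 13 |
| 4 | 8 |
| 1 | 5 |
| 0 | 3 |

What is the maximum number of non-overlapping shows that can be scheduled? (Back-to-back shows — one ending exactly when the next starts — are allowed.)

4

Sort by end time and greedily take each interval whose start is ≥ the last chosen end.
Sorted by end: (0,3)  (1,5)  (4,6)  (3,7)  (4,8)  (9,11)  (9,13)  (12,15)
take (0,3); take (4,6); skip (3,7); take (9,11); skip (9,13); take (12,15).
Selected 4 shows.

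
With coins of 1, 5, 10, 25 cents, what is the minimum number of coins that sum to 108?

8

Greedy: take as many of the largest coin as possible, then repeat with the remainder.
108 − 4×25→8 − 1×5→3 − 3×1→0
Total coins = 4 + 1 + 3 = 8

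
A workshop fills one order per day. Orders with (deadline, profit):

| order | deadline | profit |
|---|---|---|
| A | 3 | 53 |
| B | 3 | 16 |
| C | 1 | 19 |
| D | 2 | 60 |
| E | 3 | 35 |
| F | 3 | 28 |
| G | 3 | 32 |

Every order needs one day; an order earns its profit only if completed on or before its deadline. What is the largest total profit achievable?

148

Sort by profit descending; place each in the latest free slot ≤ its deadline.
By profit: D(d2,60), A(d3,53), E(d3,35), G(d3,32), F(d3,28), C(d1,19), B(d3,16)
D→slot 2; A→slot 3; E→slot 1; G skipped; F skipped; C skipped; B skipped.
Profit = 35 + 60 + 53 = 148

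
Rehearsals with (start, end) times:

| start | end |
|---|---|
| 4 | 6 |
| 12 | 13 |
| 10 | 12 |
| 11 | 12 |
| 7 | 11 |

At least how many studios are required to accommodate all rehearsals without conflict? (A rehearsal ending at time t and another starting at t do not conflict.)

2

Events (time:±→running): 4:+→1 6:-→0 7:+→1 10:+→2 … peak 2.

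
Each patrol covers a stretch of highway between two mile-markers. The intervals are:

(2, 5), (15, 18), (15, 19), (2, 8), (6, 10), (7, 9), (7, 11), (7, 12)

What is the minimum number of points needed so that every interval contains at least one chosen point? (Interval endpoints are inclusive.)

3

Process intervals by earliest right end; each time one isn't hit yet, stab at its right endpoint.
Sorted: [2,5] [2,8] [7,9] [6,10] [7,11] [7,12] [15,18] [15,19]
{[2,5],[2,8]} hit by 5; {[7,9],[6,10],[7,11],[7,12]} hit by 9; {[15,18],[15,19]} hit by 18.
Points: 5, 9, 18 (3 total).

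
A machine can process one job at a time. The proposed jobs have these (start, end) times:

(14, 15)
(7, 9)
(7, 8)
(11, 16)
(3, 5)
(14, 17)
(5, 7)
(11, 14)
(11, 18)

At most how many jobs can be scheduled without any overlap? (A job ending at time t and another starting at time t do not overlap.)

5

By end time: (3,5), (5,7), (7,8), (7,9), (11,14), (14,15), (11,16), (14,17), (11,18).
Pick (3,5); next start ≥ 5 → (5,7); next start ≥ 7 → (7,8); next start ≥ 8 → (11,14); next start ≥ 14 → (14,15).
Selected 5 jobs.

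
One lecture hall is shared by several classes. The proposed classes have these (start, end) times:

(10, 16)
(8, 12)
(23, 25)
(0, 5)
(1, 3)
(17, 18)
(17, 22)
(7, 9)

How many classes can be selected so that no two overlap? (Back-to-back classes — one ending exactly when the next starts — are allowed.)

Order by finish time; keep every interval that doesn't clash with the previous kept one.
By end time: (1,3), (0,5), (7,9), (8,12), (10,16), (17,18), (17,22), (23,25).
Pick (1,3); next start ≥ 3 → (7,9); next start ≥ 9 → (10,16); next start ≥ 16 → (17,18); next start ≥ 18 → (23,25).
Selected 5 classes.

5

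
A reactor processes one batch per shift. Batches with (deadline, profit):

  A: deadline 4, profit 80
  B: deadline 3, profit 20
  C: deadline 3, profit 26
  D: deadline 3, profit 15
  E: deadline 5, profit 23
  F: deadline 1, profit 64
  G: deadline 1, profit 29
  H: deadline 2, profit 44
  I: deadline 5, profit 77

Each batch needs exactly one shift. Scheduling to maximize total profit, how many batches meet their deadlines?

Sort by profit descending; place each in the latest free slot ≤ its deadline.
Profit order: A=80 I=77 F=64 H=44 G=29 C=26 E=23 B=20 D=15
Assign: A→slot 4, I→slot 5, F→slot 1, H→slot 2, G skipped, C→slot 3, E skipped, B skipped, D skipped.
Slots: [1:F] [2:H] [3:C] [4:A] [5:I]
5 of 9 scheduled.

5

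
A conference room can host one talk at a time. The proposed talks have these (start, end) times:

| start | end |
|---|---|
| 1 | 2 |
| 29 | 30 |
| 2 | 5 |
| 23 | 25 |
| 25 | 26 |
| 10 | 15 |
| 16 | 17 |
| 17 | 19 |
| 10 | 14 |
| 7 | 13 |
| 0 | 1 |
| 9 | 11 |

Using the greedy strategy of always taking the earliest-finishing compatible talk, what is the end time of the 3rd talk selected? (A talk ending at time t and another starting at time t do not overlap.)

5

Order by finish time; keep every interval that doesn't clash with the previous kept one.
Sorted by end: (0,1)  (1,2)  (2,5)  (9,11)  (7,13)  (10,14)  (10,15)  (16,17)  (17,19)  (23,25)  (25,26)  (29,30)
take (0,1); take (1,2); take (2,5); take (9,11); take (16,17); take (17,19); take (23,25); take (25,26); take (29,30).
Selected: (0,1) (1,2) (2,5) (9,11) (16,17) (17,19) (23,25) (25,26) (29,30)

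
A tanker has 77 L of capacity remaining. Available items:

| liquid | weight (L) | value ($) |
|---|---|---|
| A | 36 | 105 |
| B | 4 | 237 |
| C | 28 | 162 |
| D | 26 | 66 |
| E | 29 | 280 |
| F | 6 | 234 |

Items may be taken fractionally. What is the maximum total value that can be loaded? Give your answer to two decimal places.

Sort by value per unit weight and fill in that order.
Ratios (sorted): B 59.25, F 39.00, E 9.66, C 5.79, A 2.92, D 2.54
take B (4 @ 237); take F (6 @ 234); take E (29 @ 280); take C (28 @ 162); take 10/36 of A → 29.17. Capacity used 77/77.
Total value = 942.17

942.17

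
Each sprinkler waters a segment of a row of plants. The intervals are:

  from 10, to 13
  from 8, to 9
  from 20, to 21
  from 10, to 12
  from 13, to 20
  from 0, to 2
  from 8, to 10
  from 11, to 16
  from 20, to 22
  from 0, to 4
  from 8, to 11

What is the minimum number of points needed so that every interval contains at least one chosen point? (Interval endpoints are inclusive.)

4

Process intervals by earliest right end; each time one isn't hit yet, stab at its right endpoint.
Sorted: [0,2] [0,4] [8,9] [8,10] [8,11] [10,12] [10,13] [11,16] [13,20] [20,21] [20,22]
{[0,2],[0,4]} hit by 2; {[8,9],[8,10],[8,11]} hit by 9; {[10,12],[10,13],[11,16]} hit by 12; {[13,20],[20,21],[20,22]} hit by 20.
Points: 2, 9, 12, 20 (4 total).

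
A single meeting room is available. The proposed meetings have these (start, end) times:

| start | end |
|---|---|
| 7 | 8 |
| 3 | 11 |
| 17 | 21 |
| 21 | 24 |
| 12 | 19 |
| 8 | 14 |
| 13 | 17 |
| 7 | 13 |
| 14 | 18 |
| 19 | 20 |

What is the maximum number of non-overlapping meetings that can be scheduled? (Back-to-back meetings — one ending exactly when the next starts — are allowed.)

5

Sort by end time and greedily take each interval whose start is ≥ the last chosen end.
Sorted by end: (7,8)  (3,11)  (7,13)  (8,14)  (13,17)  (14,18)  (12,19)  (19,20)  (17,21)  (21,24)
take (7,8); take (8,14); skip (13,17); take (14,18); take (19,20); skip (17,21); take (21,24).
Selected 5 meetings.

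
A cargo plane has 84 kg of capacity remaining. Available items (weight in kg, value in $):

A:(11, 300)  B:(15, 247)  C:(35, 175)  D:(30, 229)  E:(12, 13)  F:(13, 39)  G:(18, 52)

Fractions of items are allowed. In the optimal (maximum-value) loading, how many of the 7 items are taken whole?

3

Sort by value per unit weight and fill in that order.
Ratios (sorted): A 27.27, B 16.47, D 7.63, C 5.00, F 3.00, G 2.89, E 1.08
take A (11 @ 300); take B (15 @ 247); take D (30 @ 229); take 28/35 of C → 140.00. Capacity used 84/84.
3 item(s) taken whole; one partial (take 28/35 of C).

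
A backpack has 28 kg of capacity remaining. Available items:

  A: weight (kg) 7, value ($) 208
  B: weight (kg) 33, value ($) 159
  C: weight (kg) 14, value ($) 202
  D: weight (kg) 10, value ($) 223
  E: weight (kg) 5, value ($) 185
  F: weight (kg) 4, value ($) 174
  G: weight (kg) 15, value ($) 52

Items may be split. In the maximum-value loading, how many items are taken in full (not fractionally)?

Ratios (sorted): F 43.50, E 37.00, A 29.71, D 22.30, C 14.43, B 4.82, G 3.47
take F (4 @ 174); take E (5 @ 185); take A (7 @ 208); take D (10 @ 223); take 2/14 of C → 28.86. Capacity used 28/28.
4 item(s) taken whole; one partial (take 2/14 of C).

4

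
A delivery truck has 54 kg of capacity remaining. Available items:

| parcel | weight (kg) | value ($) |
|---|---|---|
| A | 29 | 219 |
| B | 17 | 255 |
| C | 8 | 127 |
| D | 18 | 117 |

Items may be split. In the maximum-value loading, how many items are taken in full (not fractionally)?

Sort by value per unit weight and fill in that order.
Ratios (sorted): C 15.88, B 15.00, A 7.55, D 6.50
take C (8 @ 127); take B (17 @ 255); take A (29 @ 219). Capacity used 54/54.
3 item(s) taken whole.

3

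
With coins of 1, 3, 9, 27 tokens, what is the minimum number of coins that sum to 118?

6

118 = 4×27 + 1×9 + 1×1
Total coins = 4 + 1 + 1 = 6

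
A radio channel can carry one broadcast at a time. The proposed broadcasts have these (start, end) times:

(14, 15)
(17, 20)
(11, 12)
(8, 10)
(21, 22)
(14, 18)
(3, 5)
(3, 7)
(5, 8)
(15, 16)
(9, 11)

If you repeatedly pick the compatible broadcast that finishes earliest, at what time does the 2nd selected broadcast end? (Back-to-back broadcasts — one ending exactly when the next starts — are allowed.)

By end time: (3,5), (3,7), (5,8), (8,10), (9,11), (11,12), (14,15), (15,16), (14,18), (17,20), (21,22).
Pick (3,5); next start ≥ 5 → (5,8); next start ≥ 8 → (8,10); next start ≥ 10 → (11,12); next start ≥ 12 → (14,15); next start ≥ 15 → (15,16); next start ≥ 16 → (17,20); next start ≥ 20 → (21,22).
Selected: (3,5) (5,8) (8,10) (11,12) (14,15) (15,16) (17,20) (21,22)

8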